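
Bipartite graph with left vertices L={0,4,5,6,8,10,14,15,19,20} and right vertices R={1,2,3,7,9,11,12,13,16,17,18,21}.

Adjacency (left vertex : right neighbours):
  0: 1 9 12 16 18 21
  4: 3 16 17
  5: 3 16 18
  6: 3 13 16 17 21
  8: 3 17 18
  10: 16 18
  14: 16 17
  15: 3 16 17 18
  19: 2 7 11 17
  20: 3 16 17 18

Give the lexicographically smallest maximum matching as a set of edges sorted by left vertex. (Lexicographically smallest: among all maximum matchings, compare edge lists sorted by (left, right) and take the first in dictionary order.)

Lex-smallest maximum matching: {(0,1), (4,3), (5,16), (6,13), (8,17), (10,18), (19,2)}

|M| = 7 (so the lex-smallest maximum matching has 7 edges)
process left vertices in ascending order; for each, take the smallest-labelled available neighbour that still permits 7 edges overall, or leave it unmatched if none does
lex-smallest matching: {0-1, 4-3, 5-16, 6-13, 8-17, 10-18, 19-2}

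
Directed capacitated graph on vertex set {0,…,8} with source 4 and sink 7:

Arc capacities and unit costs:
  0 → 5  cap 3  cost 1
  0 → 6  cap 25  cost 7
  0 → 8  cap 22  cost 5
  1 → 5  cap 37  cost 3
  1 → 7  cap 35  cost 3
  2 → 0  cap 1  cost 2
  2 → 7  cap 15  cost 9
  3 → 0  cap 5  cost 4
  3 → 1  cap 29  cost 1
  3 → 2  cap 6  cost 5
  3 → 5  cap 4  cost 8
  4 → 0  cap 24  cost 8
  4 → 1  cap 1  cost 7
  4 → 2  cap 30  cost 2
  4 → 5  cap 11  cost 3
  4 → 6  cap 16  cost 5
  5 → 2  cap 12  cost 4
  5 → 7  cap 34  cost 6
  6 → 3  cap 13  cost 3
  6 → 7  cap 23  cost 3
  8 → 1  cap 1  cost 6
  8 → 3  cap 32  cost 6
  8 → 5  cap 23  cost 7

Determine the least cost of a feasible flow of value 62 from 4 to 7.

shortest-cost path #1: 4→6→7 push 16 @ unit cost 8 (adds 128)
shortest-cost path #2: 4→5→7 push 11 @ unit cost 9 (adds 99)
shortest-cost path #3: 4→1→7 push 1 @ unit cost 10 (adds 10)
shortest-cost path #4: 4→2→7 push 15 @ unit cost 11 (adds 165)
shortest-cost path #5: 4→2→0→5→7 push 1 @ unit cost 11 (adds 11)
shortest-cost path #6: 4→0→5→7 push 2 @ unit cost 15 (adds 30)
shortest-cost path #7: 4→0→6→7 push 7 @ unit cost 18 (adds 126)
shortest-cost path #8: 4→0→8→1→7 push 1 @ unit cost 22 (adds 22)
shortest-cost path #9: 4→0→6→3→1→7 push 8 @ unit cost 22 (adds 176)
total cost = 767

Minimum cost for 62 units: 767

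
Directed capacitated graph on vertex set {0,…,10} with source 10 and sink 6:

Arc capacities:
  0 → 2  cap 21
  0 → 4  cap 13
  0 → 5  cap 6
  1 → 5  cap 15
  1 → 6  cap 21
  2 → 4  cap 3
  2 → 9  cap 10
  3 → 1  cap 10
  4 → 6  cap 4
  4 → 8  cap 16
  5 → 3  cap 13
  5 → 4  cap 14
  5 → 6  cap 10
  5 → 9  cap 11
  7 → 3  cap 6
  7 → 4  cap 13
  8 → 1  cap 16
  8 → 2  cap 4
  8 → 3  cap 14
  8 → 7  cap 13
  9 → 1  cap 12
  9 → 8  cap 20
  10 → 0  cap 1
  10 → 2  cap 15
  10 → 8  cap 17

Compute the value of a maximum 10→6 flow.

Maximum flow value: 31

augment #1: 10→0→4→6 bottleneck 1, total now 1
augment #2: 10→2→4→6 bottleneck 3, total now 4
augment #3: 10→8→1→6 bottleneck 16, total now 20
augment #4: 10→2→9→1→6 bottleneck 5, total now 25
augment #5: 10→2→9→1→5→6 bottleneck 5, total now 30
augment #6: 10→8→3→1→5→6 bottleneck 1, total now 31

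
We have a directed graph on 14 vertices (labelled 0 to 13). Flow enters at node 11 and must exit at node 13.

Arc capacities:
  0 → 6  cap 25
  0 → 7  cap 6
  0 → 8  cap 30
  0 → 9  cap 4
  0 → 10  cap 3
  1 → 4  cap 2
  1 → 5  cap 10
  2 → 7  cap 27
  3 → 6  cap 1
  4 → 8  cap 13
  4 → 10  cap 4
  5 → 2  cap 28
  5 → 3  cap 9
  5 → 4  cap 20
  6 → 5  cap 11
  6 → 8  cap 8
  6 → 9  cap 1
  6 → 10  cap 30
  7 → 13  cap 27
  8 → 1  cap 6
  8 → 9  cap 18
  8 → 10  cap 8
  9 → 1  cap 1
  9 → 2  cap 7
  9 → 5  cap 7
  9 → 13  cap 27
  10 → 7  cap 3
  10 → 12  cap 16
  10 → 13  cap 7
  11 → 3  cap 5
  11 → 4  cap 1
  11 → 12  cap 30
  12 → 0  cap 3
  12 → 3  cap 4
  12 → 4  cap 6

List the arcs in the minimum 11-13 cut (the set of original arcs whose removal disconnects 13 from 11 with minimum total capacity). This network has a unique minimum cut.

augment #1: 11→4→10→13 push 1
augment #2: 11→3→6→9→13 push 1
augment #3: 11→12→0→7→13 push 3
augment #4: 11→12→4→10→13 push 3
augment #5: 11→12→4→8→9→13 push 3
max flow = 11; residual-reachable set from 11 gives S-side
cut edges (S→T): {(3,6), (11,4), (12,0), (12,4)} total cap 11

Min-cut arcs: {(3,6), (11,4), (12,0), (12,4)} (total capacity 11)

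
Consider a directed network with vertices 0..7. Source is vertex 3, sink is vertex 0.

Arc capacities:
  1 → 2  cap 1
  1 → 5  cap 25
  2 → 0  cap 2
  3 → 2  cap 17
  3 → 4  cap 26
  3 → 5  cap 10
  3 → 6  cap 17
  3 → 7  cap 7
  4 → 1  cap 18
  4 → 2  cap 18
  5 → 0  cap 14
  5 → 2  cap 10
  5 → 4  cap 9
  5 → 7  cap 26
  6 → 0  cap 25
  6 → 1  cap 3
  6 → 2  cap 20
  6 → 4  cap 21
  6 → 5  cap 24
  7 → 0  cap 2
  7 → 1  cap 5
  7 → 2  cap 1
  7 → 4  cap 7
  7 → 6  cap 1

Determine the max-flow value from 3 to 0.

Maximum flow value: 36

augment #1: 3→2→0 bottleneck 2, total now 2
augment #2: 3→5→0 bottleneck 10, total now 12
augment #3: 3→6→0 bottleneck 17, total now 29
augment #4: 3→7→0 bottleneck 2, total now 31
augment #5: 3→7→6→0 bottleneck 1, total now 32
augment #6: 3→4→1→5→0 bottleneck 4, total now 36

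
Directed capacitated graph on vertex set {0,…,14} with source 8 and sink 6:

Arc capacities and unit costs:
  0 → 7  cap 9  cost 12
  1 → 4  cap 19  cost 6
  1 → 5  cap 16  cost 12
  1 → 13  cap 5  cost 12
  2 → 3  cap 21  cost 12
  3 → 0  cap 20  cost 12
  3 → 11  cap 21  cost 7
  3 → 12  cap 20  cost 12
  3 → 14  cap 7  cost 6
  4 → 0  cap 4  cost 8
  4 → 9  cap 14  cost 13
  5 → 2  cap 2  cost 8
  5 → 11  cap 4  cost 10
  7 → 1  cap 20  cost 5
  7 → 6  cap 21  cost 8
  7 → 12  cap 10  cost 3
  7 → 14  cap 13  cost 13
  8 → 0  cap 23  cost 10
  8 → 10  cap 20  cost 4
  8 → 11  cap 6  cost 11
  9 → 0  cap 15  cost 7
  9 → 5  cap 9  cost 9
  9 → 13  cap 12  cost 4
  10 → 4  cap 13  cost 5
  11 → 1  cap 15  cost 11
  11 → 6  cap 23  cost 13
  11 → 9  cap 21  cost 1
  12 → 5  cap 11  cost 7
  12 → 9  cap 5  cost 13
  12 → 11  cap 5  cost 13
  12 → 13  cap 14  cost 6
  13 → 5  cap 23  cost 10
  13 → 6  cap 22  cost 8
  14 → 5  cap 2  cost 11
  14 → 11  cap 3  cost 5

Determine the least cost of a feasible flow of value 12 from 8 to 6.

Minimum cost for 12 units: 324

shortest-cost path #1: 8→11→6 push 6 @ unit cost 24 (adds 144)
shortest-cost path #2: 8→0→7→6 push 6 @ unit cost 30 (adds 180)
total cost = 324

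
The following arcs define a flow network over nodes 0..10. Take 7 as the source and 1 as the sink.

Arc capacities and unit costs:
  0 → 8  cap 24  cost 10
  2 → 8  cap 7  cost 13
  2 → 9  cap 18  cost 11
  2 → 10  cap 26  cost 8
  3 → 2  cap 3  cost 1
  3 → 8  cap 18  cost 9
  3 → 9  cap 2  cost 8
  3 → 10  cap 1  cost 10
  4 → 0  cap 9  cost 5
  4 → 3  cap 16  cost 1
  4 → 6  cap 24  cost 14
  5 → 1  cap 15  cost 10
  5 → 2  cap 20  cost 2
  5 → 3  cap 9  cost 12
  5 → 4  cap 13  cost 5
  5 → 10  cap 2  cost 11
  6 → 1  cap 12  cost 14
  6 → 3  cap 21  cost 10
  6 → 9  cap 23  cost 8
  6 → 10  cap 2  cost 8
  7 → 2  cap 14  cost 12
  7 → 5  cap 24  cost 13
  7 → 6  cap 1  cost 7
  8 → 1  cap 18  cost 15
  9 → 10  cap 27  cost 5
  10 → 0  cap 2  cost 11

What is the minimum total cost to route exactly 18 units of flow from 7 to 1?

shortest-cost path #1: 7→6→1 push 1 @ unit cost 21 (adds 21)
shortest-cost path #2: 7→5→1 push 15 @ unit cost 23 (adds 345)
shortest-cost path #3: 7→2→8→1 push 2 @ unit cost 40 (adds 80)
total cost = 446

Minimum cost for 18 units: 446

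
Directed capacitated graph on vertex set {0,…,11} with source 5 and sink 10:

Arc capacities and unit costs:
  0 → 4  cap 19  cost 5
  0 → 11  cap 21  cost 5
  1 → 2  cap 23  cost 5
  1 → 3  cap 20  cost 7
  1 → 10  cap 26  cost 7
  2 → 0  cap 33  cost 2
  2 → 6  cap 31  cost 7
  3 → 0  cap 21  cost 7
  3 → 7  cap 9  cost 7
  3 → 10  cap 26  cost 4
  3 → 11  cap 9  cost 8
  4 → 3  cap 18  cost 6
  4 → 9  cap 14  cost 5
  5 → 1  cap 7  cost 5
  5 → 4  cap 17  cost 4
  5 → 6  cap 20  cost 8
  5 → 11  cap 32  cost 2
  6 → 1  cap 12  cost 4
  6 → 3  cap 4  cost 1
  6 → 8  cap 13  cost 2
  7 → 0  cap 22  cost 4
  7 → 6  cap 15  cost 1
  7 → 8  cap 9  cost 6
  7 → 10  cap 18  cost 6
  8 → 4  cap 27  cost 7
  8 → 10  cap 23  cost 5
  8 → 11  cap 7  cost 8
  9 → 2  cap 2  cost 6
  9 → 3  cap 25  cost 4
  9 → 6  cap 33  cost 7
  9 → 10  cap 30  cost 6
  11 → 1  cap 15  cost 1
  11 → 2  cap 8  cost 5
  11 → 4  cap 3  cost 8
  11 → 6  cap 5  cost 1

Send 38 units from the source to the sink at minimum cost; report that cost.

shortest-cost path #1: 5→11→6→3→10 push 4 @ unit cost 8 (adds 32)
shortest-cost path #2: 5→11→1→10 push 15 @ unit cost 10 (adds 150)
shortest-cost path #3: 5→11→6→8→10 push 1 @ unit cost 10 (adds 10)
shortest-cost path #4: 5→1→10 push 7 @ unit cost 12 (adds 84)
shortest-cost path #5: 5→4→3→10 push 11 @ unit cost 14 (adds 154)
total cost = 430

Minimum cost for 38 units: 430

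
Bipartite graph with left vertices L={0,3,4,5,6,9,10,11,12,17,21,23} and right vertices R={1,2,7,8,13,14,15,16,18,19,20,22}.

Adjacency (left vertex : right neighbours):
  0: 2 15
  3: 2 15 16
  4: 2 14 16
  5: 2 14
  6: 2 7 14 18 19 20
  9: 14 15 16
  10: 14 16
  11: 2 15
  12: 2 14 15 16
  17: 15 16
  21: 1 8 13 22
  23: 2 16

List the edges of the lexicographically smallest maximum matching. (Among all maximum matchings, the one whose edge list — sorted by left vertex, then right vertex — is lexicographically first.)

Lex-smallest maximum matching: {(0,2), (3,15), (4,14), (6,7), (9,16), (21,1)}

|M| = 6 (so the lex-smallest maximum matching has 6 edges)
process left vertices in ascending order; for each, take the smallest-labelled available neighbour that still permits 6 edges overall, or leave it unmatched if none does
lex-smallest matching: {0-2, 3-15, 4-14, 6-7, 9-16, 21-1}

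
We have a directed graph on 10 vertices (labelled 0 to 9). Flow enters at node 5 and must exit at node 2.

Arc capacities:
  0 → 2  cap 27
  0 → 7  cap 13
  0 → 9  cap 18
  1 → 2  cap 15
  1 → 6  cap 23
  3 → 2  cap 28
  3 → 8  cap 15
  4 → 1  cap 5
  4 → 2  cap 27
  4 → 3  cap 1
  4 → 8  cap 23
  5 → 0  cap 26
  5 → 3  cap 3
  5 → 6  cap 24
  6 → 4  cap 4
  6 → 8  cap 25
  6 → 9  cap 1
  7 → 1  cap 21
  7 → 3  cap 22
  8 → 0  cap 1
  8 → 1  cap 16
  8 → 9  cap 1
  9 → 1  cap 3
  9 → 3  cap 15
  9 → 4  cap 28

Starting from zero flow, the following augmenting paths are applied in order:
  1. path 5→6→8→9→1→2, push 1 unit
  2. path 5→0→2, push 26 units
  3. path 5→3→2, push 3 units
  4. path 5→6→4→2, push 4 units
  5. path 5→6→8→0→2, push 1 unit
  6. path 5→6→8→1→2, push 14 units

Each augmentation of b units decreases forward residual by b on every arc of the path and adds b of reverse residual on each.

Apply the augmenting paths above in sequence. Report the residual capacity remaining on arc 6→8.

Residual capacity of (6,8): 9

after path 1 (5→6→8→9→1→2, push 1): res(6,8)=24
after path 2 (5→0→2, push 26): res(6,8)=24
after path 3 (5→3→2, push 3): res(6,8)=24
after path 4 (5→6→4→2, push 4): res(6,8)=24
after path 5 (5→6→8→0→2, push 1): res(6,8)=23
after path 6 (5→6→8→1→2, push 14): res(6,8)=9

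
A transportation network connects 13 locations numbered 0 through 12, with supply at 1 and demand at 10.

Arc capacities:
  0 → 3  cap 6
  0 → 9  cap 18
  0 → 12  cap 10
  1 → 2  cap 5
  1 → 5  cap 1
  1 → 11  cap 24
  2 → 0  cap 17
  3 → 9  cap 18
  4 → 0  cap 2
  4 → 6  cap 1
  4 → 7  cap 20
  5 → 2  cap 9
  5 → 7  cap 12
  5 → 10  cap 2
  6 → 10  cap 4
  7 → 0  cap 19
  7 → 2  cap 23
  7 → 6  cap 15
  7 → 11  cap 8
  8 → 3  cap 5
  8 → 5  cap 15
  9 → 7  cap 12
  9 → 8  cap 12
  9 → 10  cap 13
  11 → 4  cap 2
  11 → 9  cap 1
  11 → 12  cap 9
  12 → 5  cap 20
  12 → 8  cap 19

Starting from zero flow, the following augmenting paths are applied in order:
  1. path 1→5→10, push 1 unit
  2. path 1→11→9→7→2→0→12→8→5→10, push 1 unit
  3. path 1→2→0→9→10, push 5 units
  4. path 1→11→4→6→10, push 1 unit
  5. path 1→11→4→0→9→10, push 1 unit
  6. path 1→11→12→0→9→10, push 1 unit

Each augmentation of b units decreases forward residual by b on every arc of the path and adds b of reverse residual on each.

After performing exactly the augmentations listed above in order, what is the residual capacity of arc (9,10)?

Residual capacity of (9,10): 6

after path 1 (1→5→10, push 1): res(9,10)=13
after path 2 (1→11→9→7→2→0→12→8→5→10, push 1): res(9,10)=13
after path 3 (1→2→0→9→10, push 5): res(9,10)=8
after path 4 (1→11→4→6→10, push 1): res(9,10)=8
after path 5 (1→11→4→0→9→10, push 1): res(9,10)=7
after path 6 (1→11→12→0→9→10, push 1): res(9,10)=6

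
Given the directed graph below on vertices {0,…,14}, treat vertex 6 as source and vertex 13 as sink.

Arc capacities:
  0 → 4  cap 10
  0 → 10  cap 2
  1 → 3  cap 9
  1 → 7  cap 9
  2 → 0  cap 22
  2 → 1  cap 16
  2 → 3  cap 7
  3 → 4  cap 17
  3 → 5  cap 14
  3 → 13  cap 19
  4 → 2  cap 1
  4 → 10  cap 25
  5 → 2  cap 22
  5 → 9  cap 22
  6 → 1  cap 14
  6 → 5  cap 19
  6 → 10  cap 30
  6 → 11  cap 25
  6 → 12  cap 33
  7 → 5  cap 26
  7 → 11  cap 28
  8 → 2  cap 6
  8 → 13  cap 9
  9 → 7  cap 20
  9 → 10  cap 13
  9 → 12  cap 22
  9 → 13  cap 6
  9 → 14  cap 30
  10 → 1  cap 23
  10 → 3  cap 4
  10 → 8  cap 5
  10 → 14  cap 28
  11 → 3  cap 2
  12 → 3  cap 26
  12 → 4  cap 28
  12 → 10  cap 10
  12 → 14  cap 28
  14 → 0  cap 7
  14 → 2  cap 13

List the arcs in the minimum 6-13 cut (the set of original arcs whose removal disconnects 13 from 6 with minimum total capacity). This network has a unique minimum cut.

Min-cut arcs: {(3,13), (9,13), (10,8)} (total capacity 30)

augment #1: 6→1→3→13 push 9
augment #2: 6→5→9→13 push 6
augment #3: 6→10→3→13 push 4
augment #4: 6→10→8→13 push 5
augment #5: 6→11→3→13 push 2
augment #6: 6→12→3→13 push 4
max flow = 30; residual-reachable set from 6 gives S-side
cut edges (S→T): {(3,13), (9,13), (10,8)} total cap 30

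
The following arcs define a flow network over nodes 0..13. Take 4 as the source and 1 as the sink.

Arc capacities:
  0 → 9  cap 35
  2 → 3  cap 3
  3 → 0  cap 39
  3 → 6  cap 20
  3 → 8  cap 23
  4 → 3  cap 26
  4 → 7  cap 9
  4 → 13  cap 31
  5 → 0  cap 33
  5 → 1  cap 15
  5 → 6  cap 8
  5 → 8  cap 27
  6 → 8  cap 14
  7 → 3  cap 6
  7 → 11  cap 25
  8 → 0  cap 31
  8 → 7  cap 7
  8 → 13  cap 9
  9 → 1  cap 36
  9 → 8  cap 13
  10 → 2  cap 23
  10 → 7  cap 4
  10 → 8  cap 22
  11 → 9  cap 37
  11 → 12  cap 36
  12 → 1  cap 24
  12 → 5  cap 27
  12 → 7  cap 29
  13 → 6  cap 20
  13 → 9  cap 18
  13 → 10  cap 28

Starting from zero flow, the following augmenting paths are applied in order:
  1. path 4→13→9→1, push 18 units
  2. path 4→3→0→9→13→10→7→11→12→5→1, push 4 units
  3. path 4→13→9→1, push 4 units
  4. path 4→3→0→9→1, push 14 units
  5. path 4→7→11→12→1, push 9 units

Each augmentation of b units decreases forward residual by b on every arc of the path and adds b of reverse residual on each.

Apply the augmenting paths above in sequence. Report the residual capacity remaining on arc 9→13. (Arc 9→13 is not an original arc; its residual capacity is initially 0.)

after path 1 (4→13→9→1, push 18): res(9,13)=18
after path 2 (4→3→0→9→13→10→7→11→12→5→1, push 4): res(9,13)=14
after path 3 (4→13→9→1, push 4): res(9,13)=18
after path 4 (4→3→0→9→1, push 14): res(9,13)=18
after path 5 (4→7→11→12→1, push 9): res(9,13)=18

Residual capacity of (9,13): 18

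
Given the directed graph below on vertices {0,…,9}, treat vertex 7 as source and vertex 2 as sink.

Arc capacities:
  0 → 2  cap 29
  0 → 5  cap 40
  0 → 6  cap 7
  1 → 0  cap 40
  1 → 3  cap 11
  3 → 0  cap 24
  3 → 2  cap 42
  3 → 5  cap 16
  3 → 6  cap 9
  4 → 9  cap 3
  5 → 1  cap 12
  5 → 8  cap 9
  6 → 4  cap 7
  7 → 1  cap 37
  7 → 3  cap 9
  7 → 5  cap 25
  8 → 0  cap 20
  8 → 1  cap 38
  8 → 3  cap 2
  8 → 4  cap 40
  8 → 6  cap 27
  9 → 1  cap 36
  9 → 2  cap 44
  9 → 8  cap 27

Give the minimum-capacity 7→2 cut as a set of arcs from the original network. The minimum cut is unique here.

augment #1: 7→3→2 push 9
augment #2: 7→1→0→2 push 29
augment #3: 7→1→3→2 push 8
augment #4: 7→5→1→3→2 push 3
augment #5: 7→5→8→3→2 push 2
augment #6: 7→5→8→4→9→2 push 3
max flow = 54; residual-reachable set from 7 gives S-side
cut edges (S→T): {(0,2), (1,3), (4,9), (7,3), (8,3)} total cap 54

Min-cut arcs: {(0,2), (1,3), (4,9), (7,3), (8,3)} (total capacity 54)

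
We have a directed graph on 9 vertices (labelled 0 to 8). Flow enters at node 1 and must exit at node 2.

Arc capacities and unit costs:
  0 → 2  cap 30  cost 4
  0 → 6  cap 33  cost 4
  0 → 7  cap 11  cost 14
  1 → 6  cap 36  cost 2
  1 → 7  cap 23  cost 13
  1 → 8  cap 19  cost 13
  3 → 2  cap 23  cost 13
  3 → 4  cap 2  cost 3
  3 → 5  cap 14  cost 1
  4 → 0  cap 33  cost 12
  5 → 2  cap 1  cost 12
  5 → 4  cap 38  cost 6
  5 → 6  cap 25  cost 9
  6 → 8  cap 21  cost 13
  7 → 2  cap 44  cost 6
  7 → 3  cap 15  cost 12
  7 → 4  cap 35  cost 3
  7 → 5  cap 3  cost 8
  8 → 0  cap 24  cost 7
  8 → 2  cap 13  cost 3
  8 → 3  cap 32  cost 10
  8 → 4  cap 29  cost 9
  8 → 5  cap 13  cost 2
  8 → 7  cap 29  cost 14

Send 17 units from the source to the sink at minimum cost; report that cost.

Minimum cost for 17 units: 284

shortest-cost path #1: 1→8→2 push 13 @ unit cost 16 (adds 208)
shortest-cost path #2: 1→7→2 push 4 @ unit cost 19 (adds 76)
total cost = 284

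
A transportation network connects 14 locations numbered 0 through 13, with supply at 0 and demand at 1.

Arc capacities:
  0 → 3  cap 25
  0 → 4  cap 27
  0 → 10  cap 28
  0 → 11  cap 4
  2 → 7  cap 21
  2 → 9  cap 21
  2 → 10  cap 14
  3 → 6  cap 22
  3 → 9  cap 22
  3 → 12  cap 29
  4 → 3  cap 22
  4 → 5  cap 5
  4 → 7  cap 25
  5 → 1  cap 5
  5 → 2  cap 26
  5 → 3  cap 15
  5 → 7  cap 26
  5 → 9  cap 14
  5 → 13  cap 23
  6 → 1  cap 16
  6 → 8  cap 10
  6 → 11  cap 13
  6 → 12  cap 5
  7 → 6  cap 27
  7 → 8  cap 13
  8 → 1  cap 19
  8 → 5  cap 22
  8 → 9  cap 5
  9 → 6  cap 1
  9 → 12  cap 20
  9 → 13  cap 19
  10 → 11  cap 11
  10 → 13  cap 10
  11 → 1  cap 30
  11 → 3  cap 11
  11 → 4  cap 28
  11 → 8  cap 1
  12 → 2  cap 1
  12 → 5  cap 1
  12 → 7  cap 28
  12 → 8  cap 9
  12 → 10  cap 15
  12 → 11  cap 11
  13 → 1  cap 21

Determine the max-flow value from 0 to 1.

Maximum flow value: 77

augment #1: 0→11→1 bottleneck 4, total now 4
augment #2: 0→3→6→1 bottleneck 16, total now 20
augment #3: 0→4→5→1 bottleneck 5, total now 25
augment #4: 0→10→11→1 bottleneck 11, total now 36
augment #5: 0→10→13→1 bottleneck 10, total now 46
augment #6: 0→3→6→8→1 bottleneck 6, total now 52
augment #7: 0→3→9→13→1 bottleneck 3, total now 55
augment #8: 0→4→7→8→1 bottleneck 13, total now 68
augment #9: 0→4→3→9→13→1 bottleneck 8, total now 76
augment #10: 0→4→3→12→11→1 bottleneck 1, total now 77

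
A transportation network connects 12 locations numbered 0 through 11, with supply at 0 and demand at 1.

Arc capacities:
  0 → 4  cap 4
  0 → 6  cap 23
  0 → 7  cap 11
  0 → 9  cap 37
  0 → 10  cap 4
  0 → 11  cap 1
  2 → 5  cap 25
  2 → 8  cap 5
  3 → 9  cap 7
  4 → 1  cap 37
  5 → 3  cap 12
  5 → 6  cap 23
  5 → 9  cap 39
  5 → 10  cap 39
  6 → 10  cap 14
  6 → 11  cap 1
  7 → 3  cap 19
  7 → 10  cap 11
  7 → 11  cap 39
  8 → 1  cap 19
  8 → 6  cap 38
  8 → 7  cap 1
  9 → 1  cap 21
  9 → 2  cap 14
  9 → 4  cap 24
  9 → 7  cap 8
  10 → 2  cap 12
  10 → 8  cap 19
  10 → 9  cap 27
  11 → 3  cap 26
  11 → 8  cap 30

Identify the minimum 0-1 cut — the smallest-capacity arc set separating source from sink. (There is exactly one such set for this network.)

augment #1: 0→4→1 push 4
augment #2: 0→9→1 push 21
augment #3: 0→9→4→1 push 16
augment #4: 0→10→8→1 push 4
augment #5: 0→11→8→1 push 1
augment #6: 0→6→10→8→1 push 14
augment #7: 0→7→3→9→4→1 push 7
augment #8: 0→7→10→9→4→1 push 1
max flow = 68; residual-reachable set from 0 gives S-side
cut edges (S→T): {(0,4), (8,1), (9,1), (9,4)} total cap 68

Min-cut arcs: {(0,4), (8,1), (9,1), (9,4)} (total capacity 68)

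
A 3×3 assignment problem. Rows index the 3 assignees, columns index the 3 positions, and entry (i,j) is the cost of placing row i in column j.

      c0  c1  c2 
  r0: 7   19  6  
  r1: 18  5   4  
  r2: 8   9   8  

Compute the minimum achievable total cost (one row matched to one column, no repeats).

Minimum assignment cost: 19

optimal assignment: row0→col2 (cost 6), row1→col1 (cost 5), row2→col0 (cost 8)
total = 6 + 5 + 8 = 19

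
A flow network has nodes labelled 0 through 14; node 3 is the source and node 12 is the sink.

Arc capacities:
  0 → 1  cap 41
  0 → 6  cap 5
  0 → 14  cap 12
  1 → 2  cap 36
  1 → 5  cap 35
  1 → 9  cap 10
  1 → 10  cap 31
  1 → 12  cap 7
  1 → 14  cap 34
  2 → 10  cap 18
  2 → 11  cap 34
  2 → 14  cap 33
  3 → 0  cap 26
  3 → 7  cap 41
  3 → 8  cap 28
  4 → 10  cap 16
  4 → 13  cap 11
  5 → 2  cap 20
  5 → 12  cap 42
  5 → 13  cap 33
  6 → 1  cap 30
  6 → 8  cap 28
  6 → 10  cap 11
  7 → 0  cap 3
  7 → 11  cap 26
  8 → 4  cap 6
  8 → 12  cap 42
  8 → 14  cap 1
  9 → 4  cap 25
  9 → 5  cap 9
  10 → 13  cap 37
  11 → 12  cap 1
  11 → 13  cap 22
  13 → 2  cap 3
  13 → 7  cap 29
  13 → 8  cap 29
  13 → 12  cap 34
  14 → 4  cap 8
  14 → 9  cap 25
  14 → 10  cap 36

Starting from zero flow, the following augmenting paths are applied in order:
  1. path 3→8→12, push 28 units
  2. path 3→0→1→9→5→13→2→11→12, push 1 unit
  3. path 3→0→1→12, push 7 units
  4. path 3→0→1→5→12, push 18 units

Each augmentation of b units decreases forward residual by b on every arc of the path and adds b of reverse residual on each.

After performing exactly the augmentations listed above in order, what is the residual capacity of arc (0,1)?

after path 1 (3→8→12, push 28): res(0,1)=41
after path 2 (3→0→1→9→5→13→2→11→12, push 1): res(0,1)=40
after path 3 (3→0→1→12, push 7): res(0,1)=33
after path 4 (3→0→1→5→12, push 18): res(0,1)=15

Residual capacity of (0,1): 15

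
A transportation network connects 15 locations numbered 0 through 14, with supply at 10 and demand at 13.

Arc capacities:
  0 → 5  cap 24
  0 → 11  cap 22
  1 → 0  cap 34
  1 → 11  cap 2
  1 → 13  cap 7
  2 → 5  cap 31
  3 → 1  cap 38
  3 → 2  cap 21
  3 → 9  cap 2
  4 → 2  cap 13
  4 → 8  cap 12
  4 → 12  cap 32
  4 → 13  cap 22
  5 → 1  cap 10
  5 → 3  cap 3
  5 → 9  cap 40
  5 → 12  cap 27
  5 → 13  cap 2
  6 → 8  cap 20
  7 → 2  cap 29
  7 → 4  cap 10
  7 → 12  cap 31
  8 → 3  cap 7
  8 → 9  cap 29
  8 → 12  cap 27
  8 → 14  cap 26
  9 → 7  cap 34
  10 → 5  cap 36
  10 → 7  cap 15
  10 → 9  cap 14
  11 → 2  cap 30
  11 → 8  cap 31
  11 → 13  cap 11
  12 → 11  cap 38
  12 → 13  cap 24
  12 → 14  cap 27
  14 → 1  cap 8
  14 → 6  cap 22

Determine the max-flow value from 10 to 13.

augment #1: 10→5→13 bottleneck 2, total now 2
augment #2: 10→5→1→13 bottleneck 7, total now 9
augment #3: 10→5→12→13 bottleneck 24, total now 33
augment #4: 10→7→4→13 bottleneck 10, total now 43
augment #5: 10→5→1→11→13 bottleneck 2, total now 45
augment #6: 10→5→12→11→13 bottleneck 1, total now 46
augment #7: 10→7→12→11→13 bottleneck 5, total now 51
augment #8: 10→9→7→12→11→13 bottleneck 3, total now 54

Maximum flow value: 54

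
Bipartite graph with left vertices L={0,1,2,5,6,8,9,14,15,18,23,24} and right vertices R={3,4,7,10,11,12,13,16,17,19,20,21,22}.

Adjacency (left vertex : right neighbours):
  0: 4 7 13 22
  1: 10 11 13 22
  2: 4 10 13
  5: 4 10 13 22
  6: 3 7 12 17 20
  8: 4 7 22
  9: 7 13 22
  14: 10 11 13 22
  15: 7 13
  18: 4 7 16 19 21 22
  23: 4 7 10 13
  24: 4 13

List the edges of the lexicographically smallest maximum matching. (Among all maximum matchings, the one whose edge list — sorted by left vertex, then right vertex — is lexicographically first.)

Lex-smallest maximum matching: {(0,4), (1,10), (2,13), (5,22), (6,3), (8,7), (14,11), (18,16)}

|M| = 8 (so the lex-smallest maximum matching has 8 edges)
process left vertices in ascending order; for each, take the smallest-labelled available neighbour that still permits 8 edges overall, or leave it unmatched if none does
lex-smallest matching: {0-4, 1-10, 2-13, 5-22, 6-3, 8-7, 14-11, 18-16}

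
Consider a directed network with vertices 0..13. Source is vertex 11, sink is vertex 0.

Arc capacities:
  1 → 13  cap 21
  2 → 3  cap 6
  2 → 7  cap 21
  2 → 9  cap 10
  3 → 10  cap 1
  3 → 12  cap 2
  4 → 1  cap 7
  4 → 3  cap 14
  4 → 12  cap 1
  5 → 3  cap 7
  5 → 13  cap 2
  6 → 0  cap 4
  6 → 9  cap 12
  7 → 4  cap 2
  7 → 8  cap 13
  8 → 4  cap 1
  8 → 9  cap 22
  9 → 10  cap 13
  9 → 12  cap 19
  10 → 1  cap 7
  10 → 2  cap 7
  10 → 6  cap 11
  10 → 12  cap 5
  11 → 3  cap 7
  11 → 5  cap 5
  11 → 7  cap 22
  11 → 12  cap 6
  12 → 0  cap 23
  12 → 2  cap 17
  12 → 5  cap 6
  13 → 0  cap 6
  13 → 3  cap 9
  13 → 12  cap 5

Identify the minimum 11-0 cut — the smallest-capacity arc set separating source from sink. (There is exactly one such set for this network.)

augment #1: 11→12→0 push 6
augment #2: 11→3→12→0 push 2
augment #3: 11→5→13→0 push 2
augment #4: 11→3→10→6→0 push 1
augment #5: 11→7→4→12→0 push 1
augment #6: 11→7→4→1→13→0 push 1
augment #7: 11→7→8→9→12→0 push 13
max flow = 26; residual-reachable set from 11 gives S-side
cut edges (S→T): {(3,10), (3,12), (5,13), (7,4), (7,8), (11,12)} total cap 26

Min-cut arcs: {(3,10), (3,12), (5,13), (7,4), (7,8), (11,12)} (total capacity 26)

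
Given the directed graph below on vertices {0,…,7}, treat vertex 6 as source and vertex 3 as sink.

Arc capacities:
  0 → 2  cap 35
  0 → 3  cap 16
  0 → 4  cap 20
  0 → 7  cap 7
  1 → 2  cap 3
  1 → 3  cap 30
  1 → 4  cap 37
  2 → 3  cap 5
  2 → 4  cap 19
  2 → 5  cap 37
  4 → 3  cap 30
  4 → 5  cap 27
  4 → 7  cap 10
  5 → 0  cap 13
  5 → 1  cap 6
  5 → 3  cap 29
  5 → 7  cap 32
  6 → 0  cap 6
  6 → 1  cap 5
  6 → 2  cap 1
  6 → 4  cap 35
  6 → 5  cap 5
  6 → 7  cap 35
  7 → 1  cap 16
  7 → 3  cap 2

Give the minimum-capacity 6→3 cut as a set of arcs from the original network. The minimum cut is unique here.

Min-cut arcs: {(6,0), (6,1), (6,2), (6,4), (6,5), (7,1), (7,3)} (total capacity 70)

augment #1: 6→0→3 push 6
augment #2: 6→1→3 push 5
augment #3: 6→2→3 push 1
augment #4: 6→4→3 push 30
augment #5: 6→5→3 push 5
augment #6: 6→7→3 push 2
augment #7: 6→4→5→3 push 5
augment #8: 6→7→1→3 push 16
max flow = 70; residual-reachable set from 6 gives S-side
cut edges (S→T): {(6,0), (6,1), (6,2), (6,4), (6,5), (7,1), (7,3)} total cap 70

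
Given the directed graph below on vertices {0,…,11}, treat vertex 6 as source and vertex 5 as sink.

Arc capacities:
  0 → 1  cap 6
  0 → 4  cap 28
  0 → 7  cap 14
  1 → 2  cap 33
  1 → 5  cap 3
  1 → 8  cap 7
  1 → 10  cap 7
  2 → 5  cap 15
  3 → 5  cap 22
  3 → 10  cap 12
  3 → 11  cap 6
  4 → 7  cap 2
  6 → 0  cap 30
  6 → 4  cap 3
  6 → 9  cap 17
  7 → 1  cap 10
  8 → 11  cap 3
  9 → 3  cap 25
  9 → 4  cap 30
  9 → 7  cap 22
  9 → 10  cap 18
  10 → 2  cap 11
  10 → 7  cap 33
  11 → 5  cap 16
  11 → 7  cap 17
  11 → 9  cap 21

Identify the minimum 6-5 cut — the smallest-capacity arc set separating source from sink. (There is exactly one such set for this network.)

augment #1: 6→0→1→5 push 3
augment #2: 6→9→3→5 push 17
augment #3: 6→0→1→2→5 push 3
augment #4: 6→0→7→1→2→5 push 10
max flow = 33; residual-reachable set from 6 gives S-side
cut edges (S→T): {(0,1), (6,9), (7,1)} total cap 33

Min-cut arcs: {(0,1), (6,9), (7,1)} (total capacity 33)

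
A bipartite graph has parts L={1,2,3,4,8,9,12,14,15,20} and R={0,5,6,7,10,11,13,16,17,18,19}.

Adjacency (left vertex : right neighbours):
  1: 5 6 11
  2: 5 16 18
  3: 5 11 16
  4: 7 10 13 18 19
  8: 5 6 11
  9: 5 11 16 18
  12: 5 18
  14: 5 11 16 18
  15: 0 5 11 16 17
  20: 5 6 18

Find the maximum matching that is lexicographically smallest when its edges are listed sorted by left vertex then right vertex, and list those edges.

|M| = 7 (so the lex-smallest maximum matching has 7 edges)
process left vertices in ascending order; for each, take the smallest-labelled available neighbour that still permits 7 edges overall, or leave it unmatched if none does
lex-smallest matching: {1-5, 2-16, 3-11, 4-7, 8-6, 9-18, 15-0}

Lex-smallest maximum matching: {(1,5), (2,16), (3,11), (4,7), (8,6), (9,18), (15,0)}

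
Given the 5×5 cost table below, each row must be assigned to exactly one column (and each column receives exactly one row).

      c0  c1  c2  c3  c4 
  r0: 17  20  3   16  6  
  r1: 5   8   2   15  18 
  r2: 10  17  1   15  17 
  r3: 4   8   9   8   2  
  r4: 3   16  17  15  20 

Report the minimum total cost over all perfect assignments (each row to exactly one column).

Minimum assignment cost: 26

optimal assignment: row0→col4 (cost 6), row1→col1 (cost 8), row2→col2 (cost 1), row3→col3 (cost 8), row4→col0 (cost 3)
total = 6 + 8 + 1 + 8 + 3 = 26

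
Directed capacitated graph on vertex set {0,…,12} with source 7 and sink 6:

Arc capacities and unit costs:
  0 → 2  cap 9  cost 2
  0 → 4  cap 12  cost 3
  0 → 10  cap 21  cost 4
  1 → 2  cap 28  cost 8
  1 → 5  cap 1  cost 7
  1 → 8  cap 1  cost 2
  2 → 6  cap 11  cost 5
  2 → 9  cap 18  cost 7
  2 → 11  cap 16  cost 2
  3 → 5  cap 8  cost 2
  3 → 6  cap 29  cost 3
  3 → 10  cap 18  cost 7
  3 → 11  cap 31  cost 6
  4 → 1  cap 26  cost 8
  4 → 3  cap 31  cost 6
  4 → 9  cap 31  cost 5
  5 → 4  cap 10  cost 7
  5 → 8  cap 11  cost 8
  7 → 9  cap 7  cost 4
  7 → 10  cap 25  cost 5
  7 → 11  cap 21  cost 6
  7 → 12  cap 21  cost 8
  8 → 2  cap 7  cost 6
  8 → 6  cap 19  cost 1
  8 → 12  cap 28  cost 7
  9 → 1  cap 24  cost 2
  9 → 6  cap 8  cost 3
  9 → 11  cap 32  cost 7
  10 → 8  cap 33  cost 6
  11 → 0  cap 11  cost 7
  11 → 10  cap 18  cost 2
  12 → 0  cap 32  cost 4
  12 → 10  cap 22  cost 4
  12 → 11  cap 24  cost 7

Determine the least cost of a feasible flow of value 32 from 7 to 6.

Minimum cost for 32 units: 391

shortest-cost path #1: 7→9→6 push 7 @ unit cost 7 (adds 49)
shortest-cost path #2: 7→10→8→6 push 19 @ unit cost 12 (adds 228)
shortest-cost path #3: 7→12→0→2→6 push 6 @ unit cost 19 (adds 114)
total cost = 391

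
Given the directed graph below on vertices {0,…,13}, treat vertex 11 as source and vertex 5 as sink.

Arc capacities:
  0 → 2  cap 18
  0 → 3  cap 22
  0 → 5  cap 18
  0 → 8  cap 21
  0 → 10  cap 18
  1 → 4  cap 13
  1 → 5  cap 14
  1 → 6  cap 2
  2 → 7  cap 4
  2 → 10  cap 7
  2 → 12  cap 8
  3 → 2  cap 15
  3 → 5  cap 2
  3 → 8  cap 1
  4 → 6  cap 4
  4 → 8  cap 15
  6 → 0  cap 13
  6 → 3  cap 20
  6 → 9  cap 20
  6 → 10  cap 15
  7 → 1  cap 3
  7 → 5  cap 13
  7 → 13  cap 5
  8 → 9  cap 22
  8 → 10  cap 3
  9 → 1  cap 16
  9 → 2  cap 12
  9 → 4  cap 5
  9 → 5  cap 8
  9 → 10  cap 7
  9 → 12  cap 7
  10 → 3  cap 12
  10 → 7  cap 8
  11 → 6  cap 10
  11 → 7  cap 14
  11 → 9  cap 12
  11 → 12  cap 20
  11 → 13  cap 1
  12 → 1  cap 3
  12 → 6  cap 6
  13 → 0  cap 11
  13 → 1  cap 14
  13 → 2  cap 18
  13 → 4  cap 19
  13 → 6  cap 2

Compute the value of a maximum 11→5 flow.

augment #1: 11→7→5 bottleneck 13, total now 13
augment #2: 11→9→5 bottleneck 8, total now 21
augment #3: 11→6→0→5 bottleneck 10, total now 31
augment #4: 11→7→1→5 bottleneck 1, total now 32
augment #5: 11→9→1→5 bottleneck 4, total now 36
augment #6: 11→12→1→5 bottleneck 3, total now 39
augment #7: 11→13→0→5 bottleneck 1, total now 40
augment #8: 11→12→6→0→5 bottleneck 3, total now 43
augment #9: 11→12→6→3→5 bottleneck 2, total now 45
augment #10: 11→12→6→9→1→5 bottleneck 1, total now 46

Maximum flow value: 46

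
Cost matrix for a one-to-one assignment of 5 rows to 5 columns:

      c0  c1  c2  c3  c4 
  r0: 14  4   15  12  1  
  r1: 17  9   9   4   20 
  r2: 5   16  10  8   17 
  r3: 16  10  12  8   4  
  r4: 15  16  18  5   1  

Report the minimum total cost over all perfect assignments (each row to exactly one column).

Minimum assignment cost: 26

optimal assignment: row0→col1 (cost 4), row1→col3 (cost 4), row2→col0 (cost 5), row3→col2 (cost 12), row4→col4 (cost 1)
total = 4 + 4 + 5 + 12 + 1 = 26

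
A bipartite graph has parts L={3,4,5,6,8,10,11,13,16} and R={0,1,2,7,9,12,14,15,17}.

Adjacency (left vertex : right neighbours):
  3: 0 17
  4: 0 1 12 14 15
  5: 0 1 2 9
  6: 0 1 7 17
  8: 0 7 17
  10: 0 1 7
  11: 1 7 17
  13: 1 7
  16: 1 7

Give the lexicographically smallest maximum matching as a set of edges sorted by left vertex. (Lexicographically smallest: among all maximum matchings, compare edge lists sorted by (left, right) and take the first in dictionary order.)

Lex-smallest maximum matching: {(3,0), (4,12), (5,2), (6,1), (8,7), (11,17)}

|M| = 6 (so the lex-smallest maximum matching has 6 edges)
process left vertices in ascending order; for each, take the smallest-labelled available neighbour that still permits 6 edges overall, or leave it unmatched if none does
lex-smallest matching: {3-0, 4-12, 5-2, 6-1, 8-7, 11-17}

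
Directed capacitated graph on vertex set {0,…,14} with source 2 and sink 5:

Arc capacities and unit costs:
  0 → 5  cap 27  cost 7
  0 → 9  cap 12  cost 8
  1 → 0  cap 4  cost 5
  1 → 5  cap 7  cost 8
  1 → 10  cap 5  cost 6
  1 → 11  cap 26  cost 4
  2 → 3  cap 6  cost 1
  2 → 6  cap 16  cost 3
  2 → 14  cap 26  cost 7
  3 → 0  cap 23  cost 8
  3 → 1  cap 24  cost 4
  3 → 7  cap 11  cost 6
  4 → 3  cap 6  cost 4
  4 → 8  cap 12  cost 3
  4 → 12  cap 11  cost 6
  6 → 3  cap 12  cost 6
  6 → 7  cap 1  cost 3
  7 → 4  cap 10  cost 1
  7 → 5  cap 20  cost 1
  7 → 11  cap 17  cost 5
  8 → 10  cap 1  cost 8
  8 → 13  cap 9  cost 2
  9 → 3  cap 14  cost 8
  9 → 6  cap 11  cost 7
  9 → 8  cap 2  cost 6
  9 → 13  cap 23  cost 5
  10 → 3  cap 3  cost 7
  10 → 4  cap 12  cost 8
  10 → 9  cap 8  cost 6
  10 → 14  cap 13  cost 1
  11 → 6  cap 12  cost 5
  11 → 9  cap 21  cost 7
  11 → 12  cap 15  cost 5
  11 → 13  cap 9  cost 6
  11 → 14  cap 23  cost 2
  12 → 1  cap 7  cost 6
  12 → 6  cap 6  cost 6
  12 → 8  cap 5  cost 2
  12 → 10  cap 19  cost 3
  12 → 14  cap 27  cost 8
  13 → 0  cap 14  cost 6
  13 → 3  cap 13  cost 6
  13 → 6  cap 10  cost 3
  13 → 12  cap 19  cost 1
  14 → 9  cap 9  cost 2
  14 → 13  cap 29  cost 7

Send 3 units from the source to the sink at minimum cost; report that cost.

shortest-cost path #1: 2→6→7→5 push 1 @ unit cost 7 (adds 7)
shortest-cost path #2: 2→3→7→5 push 2 @ unit cost 8 (adds 16)
total cost = 23

Minimum cost for 3 units: 23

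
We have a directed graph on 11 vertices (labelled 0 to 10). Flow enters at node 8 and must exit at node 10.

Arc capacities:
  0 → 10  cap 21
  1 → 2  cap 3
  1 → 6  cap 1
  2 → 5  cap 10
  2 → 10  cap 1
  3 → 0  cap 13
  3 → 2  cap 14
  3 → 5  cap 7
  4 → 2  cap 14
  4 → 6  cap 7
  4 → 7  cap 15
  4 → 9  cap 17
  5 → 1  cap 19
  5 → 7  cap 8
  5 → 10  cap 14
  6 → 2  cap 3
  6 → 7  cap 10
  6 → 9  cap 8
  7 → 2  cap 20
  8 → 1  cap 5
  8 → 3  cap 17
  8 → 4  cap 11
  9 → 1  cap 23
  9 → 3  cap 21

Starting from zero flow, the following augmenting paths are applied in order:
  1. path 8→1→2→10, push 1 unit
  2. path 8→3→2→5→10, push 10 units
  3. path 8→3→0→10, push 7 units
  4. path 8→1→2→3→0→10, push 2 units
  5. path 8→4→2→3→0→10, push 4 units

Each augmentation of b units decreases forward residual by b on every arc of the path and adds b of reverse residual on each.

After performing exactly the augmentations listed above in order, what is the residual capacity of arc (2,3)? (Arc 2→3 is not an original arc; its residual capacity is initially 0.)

after path 1 (8→1→2→10, push 1): res(2,3)=0
after path 2 (8→3→2→5→10, push 10): res(2,3)=10
after path 3 (8→3→0→10, push 7): res(2,3)=10
after path 4 (8→1→2→3→0→10, push 2): res(2,3)=8
after path 5 (8→4→2→3→0→10, push 4): res(2,3)=4

Residual capacity of (2,3): 4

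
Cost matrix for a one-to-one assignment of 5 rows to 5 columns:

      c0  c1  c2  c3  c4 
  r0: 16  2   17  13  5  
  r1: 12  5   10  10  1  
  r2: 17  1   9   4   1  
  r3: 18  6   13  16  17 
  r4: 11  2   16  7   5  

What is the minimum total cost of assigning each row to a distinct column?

Minimum assignment cost: 31

optimal assignment: row0→col1 (cost 2), row1→col4 (cost 1), row2→col3 (cost 4), row3→col2 (cost 13), row4→col0 (cost 11)
total = 2 + 1 + 4 + 13 + 11 = 31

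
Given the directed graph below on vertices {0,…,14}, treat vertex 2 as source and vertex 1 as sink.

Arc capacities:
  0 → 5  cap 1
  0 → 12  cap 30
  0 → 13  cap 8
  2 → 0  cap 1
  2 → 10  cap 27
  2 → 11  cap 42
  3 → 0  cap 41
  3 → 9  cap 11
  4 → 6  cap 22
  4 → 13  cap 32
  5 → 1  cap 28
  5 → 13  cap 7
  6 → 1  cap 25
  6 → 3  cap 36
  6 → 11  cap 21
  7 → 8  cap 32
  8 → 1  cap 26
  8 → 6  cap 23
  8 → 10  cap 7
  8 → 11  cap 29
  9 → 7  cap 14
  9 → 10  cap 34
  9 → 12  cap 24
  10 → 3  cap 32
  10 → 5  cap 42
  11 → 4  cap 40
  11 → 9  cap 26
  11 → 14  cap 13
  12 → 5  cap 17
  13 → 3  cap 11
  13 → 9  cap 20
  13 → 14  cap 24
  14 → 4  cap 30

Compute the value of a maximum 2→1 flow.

Maximum flow value: 64

augment #1: 2→0→5→1 bottleneck 1, total now 1
augment #2: 2→10→5→1 bottleneck 27, total now 28
augment #3: 2→11→4→6→1 bottleneck 22, total now 50
augment #4: 2→11→9→7→8→1 bottleneck 14, total now 64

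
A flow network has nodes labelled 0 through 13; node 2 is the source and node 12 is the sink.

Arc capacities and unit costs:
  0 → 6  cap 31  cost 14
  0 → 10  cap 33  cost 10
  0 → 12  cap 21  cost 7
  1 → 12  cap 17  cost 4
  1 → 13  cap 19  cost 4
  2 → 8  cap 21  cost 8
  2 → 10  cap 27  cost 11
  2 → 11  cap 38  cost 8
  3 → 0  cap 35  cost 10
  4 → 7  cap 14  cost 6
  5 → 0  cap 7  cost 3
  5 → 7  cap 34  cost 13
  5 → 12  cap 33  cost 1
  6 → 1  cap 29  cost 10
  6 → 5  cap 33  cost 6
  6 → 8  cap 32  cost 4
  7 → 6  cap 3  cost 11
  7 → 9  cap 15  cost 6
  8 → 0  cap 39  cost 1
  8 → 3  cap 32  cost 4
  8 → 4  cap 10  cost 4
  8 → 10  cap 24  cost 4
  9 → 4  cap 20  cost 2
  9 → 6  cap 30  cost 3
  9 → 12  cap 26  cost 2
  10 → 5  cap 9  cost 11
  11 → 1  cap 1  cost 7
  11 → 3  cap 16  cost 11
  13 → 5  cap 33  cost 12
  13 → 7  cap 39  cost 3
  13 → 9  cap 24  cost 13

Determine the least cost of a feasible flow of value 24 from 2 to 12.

Minimum cost for 24 units: 401

shortest-cost path #1: 2→8→0→12 push 21 @ unit cost 16 (adds 336)
shortest-cost path #2: 2→11→1→12 push 1 @ unit cost 19 (adds 19)
shortest-cost path #3: 2→10→5→12 push 2 @ unit cost 23 (adds 46)
total cost = 401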